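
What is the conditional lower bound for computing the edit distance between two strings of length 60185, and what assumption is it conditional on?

Under SETH (the Strong Exponential Time Hypothesis), edit distance on length-60185 strings cannot be computed in O(n^(2-epsilon)) time for any epsilon > 0 (Backurs-Indyk). The reduction is from CNF-SAT via the orthogonal vectors problem.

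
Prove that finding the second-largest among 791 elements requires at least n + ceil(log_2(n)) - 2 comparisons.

Lower bound (adversary): identifying the maximum requires 791-1 comparisons (each eliminates one candidate). Assign weight 1 to each element; on each comparison the adversary lets the heavier side win and gives it the loser's weight. The max ends with weight 791, but each comparison it wins at most doubles its weight, so the max must win >= ceil(log_2(791)) = 10 comparisons. The second-largest is one of those 10 direct losers to the max, and identifying which one is largest needs >= 10-1 further comparisons. Total >= 791-1 + 10-1 = 799.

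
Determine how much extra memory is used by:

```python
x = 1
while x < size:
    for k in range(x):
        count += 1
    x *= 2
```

Space complexity: O(1).
Only a constant amount of auxiliary storage is used; nothing grows with n.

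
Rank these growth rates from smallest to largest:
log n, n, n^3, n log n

Ordered by growth rate: log n < n < n log n < n^3.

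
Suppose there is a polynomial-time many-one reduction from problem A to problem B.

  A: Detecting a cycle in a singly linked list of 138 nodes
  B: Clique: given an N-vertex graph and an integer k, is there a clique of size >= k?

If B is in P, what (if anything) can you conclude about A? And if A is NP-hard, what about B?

A poly-time reduction A <=_p B means any A-instance can be transformed to a B-instance in poly time.
If B is in P: compose the reduction with B's poly-time algorithm to solve A in poly time, so A is in P.
If A is NP-hard: every NP problem reduces to A, which reduces to B; composing reductions, every NP problem reduces to B, so B is NP-hard.
(Here in fact A is P and B is NP-complete.)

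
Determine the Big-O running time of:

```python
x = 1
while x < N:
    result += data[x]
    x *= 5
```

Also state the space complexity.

Time complexity: O(log n).
Space complexity: O(1).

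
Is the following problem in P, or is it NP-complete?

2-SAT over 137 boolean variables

This problem is in P: 2-SAT is solvable in linear time via implication-graph SCCs.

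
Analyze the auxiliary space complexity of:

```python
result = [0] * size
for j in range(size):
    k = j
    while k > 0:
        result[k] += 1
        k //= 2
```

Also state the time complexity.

Space complexity: O(n).
Auxiliary storage grows linearly with the input size n in the worst case.
Time complexity: O(n log n).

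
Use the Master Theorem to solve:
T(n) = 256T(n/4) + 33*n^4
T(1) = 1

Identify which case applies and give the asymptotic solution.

a=256, b=4, f(n)=33*n^4.
log_4(256) = 4, so n^(log_b(a)) = n^4.
f(n) = Theta(n^4), so Case 2 applies.
T(n) = Theta(n^4 log n).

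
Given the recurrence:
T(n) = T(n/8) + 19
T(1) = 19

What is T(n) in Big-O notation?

Each step divides n by 8 and adds 19. After log_8(n) steps, T(n) = O(log n).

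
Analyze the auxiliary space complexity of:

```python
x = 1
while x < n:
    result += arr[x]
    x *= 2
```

Space complexity: O(1).
Only a constant amount of auxiliary storage is used; nothing grows with n.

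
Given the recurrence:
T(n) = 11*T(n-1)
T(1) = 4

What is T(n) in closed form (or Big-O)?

Each step multiplies by 11. T(n) = T(1)*11^(n-1) = 4*11^(n-1).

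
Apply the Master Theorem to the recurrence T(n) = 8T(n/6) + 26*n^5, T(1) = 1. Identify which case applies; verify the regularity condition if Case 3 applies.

a=8, b=6, f(n)=26*n^5.
log_6(8) = 1.161 < 5.
f(n) = Omega(n^(1.161+epsilon)) for some epsilon > 0, so Case 3 is the candidate.
Regularity: a*f(n/b) = 8*26*(n/6)^5 = (8/7776)*26*n^5 <= c*f(n) with c = 8/7776 < 1. Satisfied.
Case 3: T(n) = Theta(n^5).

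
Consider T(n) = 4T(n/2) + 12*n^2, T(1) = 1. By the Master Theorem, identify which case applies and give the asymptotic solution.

a=4, b=2, f(n)=12*n^2.
log_2(4) = 2, so n^(log_b(a)) = n^2.
f(n) = Theta(n^2), so Case 2 applies.
T(n) = Theta(n^2 log n).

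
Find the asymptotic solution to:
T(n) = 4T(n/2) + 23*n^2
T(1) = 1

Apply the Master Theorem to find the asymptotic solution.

a=4, b=2, f(n)=23*n^2. log_2(4) = 2. Case 2: T(n) = O(n^2 log n).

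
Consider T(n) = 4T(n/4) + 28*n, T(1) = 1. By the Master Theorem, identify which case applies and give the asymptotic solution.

a=4, b=4, f(n)=28*n.
log_4(4) = 1, so n^(log_b(a)) = n.
f(n) = Theta(n), so Case 2 applies.
T(n) = Theta(n log n).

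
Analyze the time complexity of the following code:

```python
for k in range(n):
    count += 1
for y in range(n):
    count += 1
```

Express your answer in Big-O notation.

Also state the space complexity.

Time complexity: O(n).
Space complexity: O(1).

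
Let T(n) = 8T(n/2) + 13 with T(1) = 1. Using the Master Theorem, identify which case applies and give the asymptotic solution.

a=8, b=2, f(n)=13.
log_2(8) = 3 > 0.
Since f(n) = O(n^0) is polynomially smaller than n^3, Case 1 applies.
T(n) = Theta(n^3).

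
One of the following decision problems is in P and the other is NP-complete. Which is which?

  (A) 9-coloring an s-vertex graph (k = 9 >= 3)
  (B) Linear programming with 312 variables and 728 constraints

(A) is NP-complete: graph k-coloring for k>=3 is NP-complete by reduction from 3-SAT.
(B) is P: the ellipsoid and interior-point methods run in polynomial time.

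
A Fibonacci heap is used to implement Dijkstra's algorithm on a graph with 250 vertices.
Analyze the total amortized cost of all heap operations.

Dijkstra performs 250 insert, 250 extract-min, and at most E decrease-key operations. With Fibonacci heap: insert O(1) amortized, extract-min O(log n) amortized, decrease-key O(1) amortized. Total with n = 250: O(n * 1 + n * log n + E * 1) = O(n log n + E).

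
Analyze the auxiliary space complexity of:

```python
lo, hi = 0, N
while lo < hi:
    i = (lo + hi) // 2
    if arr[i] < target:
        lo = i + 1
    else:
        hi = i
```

Space complexity: O(1).
Only a constant amount of auxiliary storage is used; nothing grows with n.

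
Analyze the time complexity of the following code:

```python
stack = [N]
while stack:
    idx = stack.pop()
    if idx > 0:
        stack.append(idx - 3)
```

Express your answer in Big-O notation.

Time complexity: O(n).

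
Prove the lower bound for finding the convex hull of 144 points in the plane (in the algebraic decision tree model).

Reduction from sorting: given 144 numbers x_1,...,x_{144}, map x_i to the point (x_i, x_i^2) on the parabola y = x^2. All points are on the convex hull, and walking the hull gives them in sorted x-order. Since sorting requires Omega(n log n), so does planar convex hull.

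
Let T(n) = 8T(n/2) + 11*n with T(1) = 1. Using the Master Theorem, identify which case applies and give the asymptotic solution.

a=8, b=2, f(n)=11*n.
log_2(8) = 3 > 1.
Since f(n) = O(n^1) is polynomially smaller than n^3, Case 1 applies.
T(n) = Theta(n^3).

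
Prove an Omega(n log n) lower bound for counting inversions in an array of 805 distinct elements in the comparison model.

Decision-tree argument: at any leaf, the comparisons made (with transitivity) must totally order all 805 elements -- otherwise some pair (i,j) is unordered, and an adversary can present two inputs agreeing on every comparison made but with that pair flipped, changing the inversion count by 1, so the leaf's output is wrong on one of them. Hence the tree has >= 805! leaves and height >= log_2(805!) = Omega(n log n). Modified merge sort achieves O(n log n).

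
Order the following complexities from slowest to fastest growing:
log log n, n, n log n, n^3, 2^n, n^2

Ordered by growth rate: log log n < n < n log n < n^2 < n^3 < 2^n.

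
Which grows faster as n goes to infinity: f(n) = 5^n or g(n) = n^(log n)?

f(n) = 5^n grows faster: take logs: log(n^(log n)) = (log n)^2, log(5^n) = n log 5; n dominates (log n)^2.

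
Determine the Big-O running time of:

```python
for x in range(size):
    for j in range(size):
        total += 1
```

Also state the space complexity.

Time complexity: O(n^2).
Space complexity: O(1).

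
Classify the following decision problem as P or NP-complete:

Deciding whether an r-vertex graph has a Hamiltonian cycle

This problem is NP-complete: one of Karp's 21 NP-complete problems.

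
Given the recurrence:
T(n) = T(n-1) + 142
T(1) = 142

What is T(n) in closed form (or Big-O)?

Unrolling: T(n) = T(n-1) + 142 = T(n-2) + 2*142 = ... = T(1) + (n-1)*142 = 142 + (n-1)*142 = 142n.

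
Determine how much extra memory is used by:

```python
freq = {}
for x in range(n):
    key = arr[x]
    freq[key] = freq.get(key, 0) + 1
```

Space complexity: O(n).
Auxiliary storage grows linearly with the input size n in the worst case.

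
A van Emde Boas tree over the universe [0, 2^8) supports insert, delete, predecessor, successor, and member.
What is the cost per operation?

vEB recursively partitions [0, 256) into sqrt(u) clusters of size sqrt(u). Each operation recurses into either one cluster or the summary, never both: T(u) = T(sqrt(u)) + O(1) => T(u) = O(log log u) = O(log 8). This is worst-case, not just amortized.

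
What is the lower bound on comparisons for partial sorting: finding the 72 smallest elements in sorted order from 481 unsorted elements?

Finding 72 smallest of 481 in sorted order: Omega(481) to identify the 72 smallest, plus Omega(72 log 72) to sort them. Total: Omega(n + k log k).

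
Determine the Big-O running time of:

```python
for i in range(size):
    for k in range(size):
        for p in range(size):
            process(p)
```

Time complexity: O(n^3).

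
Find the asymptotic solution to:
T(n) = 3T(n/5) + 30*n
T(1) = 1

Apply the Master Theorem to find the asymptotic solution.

a=3, b=5, f(n)=30*n. log_5(3) = 0.6826 < 1. Case 3: T(n) = O(n).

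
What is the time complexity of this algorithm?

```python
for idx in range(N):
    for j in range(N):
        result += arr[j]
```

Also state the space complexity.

Time complexity: O(n^2).
Space complexity: O(1).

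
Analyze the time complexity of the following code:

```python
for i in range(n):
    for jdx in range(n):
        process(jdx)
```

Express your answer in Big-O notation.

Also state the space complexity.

Time complexity: O(n^2).
Space complexity: O(1).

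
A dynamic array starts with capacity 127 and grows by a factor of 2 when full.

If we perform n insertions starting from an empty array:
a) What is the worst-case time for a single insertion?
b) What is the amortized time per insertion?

(a) Worst-case single insertion: O(n) -- when the array is full at capacity c, the resize copies all c elements, and c can be Theta(n).
(b) Resizes happen at sizes 127, 254, 508, ... Total copy cost for n insertions: 127 + 254 + ... = O(n) (geometric series with ratio 1/2). Amortized cost per insertion: O(n)/n = O(1).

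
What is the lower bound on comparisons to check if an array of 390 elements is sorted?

To verify 390 elements are sorted, we must compare each consecutive pair. Skipping any pair allows an adversary to swap them. Therefore 389 comparisons are necessary and sufficient.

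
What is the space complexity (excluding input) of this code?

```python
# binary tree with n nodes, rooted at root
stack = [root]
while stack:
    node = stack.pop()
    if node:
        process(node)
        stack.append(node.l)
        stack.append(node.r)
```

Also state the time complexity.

Space complexity: O(n).
Auxiliary storage grows linearly with the input size n in the worst case.
Time complexity: O(n).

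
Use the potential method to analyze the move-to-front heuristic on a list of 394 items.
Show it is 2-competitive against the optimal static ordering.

Let Phi = number of inversions between the MTF list and the optimal static list (0 <= Phi <= C(394,2)). Accessing an element at MTF position k and optimal position j: the move-to-front destroys all k-1 inversions in front of it that are not in front in optimal (>= k-j of them) and creates at most j-1 new ones. Amortized cost <= k + (j-1) - (k-j) = 2j - 1 <= 2 * optimal cost.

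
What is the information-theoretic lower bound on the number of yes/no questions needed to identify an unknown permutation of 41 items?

There are 41! = 33452526613163807108170062053440751665152000000000 permutations. Each yes/no question gives at most 1 bit, so at least ceil(log_2(33452526613163807108170062053440751665152000000000)) = 165 questions are needed.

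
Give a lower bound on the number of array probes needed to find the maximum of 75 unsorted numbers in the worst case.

Adversary: any unprobed cell could hold a value larger than everything seen so far. If fewer than 75 cells are probed, the adversary places the max in an unprobed cell. So all 75 cells must be examined; together with 75-1 comparisons this is tight.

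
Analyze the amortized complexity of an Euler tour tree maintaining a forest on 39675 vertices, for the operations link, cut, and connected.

An Euler tour tree stores each tree's Euler tour as a balanced BST keyed by tour position. On 39675 vertices: link concatenates two tours via O(1) splits/joins of size <= 2*39675 (O(log n)); cut splits the tour at the two occurrences of the edge (O(log n)); connected compares BST roots (O(log n) to find the root). All O(log n) amortized.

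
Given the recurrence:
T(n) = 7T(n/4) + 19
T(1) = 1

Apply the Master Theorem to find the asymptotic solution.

a=7, b=4, f(n)=19. log_4(7) = 1.404. Case 1 of Master Theorem: T(n) = O(n^1.404).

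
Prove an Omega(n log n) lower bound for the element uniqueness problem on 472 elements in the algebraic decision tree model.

In the algebraic decision tree model, element uniqueness on 472 elements is equivalent to determining which cell of an arrangement of C(472,2) = 111156 hyperplanes x_i = x_j contains the input point. Ben-Or's theorem shows this requires Omega(n log n).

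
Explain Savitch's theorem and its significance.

Savitch's theorem states that NSPACE(f(n)) is contained in DSPACE(f(n)^2) for f(n) >= log n. In particular, NPSPACE = PSPACE, meaning nondeterminism does not significantly help for space-bounded computation. This contrasts with time, where we do not know if P = NP.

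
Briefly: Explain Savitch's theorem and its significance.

Savitch's theorem states that NSPACE(f(n)) is contained in DSPACE(f(n)^2) for f(n) >= log n. In particular, NPSPACE = PSPACE, meaning nondeterminism does not significantly help for space-bounded computation. This contrasts with time, where we do not know if P = NP.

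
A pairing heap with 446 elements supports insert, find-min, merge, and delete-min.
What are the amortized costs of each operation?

Pairing heaps are self-adjusting heap-ordered trees. Insert and merge link two roots: O(1). Find-min reads the root: O(1). Delete-min removes the root, then pairs children in two passes; amortized cost is O(log 446) = O(log n).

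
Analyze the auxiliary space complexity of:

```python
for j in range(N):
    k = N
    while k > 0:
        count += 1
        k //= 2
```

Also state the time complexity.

Space complexity: O(1).
Only a constant amount of auxiliary storage is used; nothing grows with n.
Time complexity: O(n log n).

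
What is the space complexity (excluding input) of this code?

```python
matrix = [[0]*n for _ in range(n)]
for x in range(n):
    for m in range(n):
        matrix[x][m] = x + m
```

Space complexity: O(n^2).
A 2D structure of size n x n is allocated.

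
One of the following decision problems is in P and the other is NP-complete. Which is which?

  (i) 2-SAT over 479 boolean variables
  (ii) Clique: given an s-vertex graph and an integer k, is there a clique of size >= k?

(i) is P: 2-SAT is solvable in linear time via implication-graph SCCs.
(ii) is NP-complete: complement of Independent Set / Vertex Cover (with k part of the input).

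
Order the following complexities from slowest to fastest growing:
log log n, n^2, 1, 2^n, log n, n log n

Ordered by growth rate: 1 < log log n < log n < n log n < n^2 < 2^n.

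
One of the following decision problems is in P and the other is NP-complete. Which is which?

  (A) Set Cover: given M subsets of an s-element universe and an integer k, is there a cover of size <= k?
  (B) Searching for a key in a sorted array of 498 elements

(A) is NP-complete: one of Karp's 21 NP-complete problems (with k part of the input).
(B) is P: binary search runs in O(log n).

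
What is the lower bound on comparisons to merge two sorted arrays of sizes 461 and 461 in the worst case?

Adversary: with |461 - 461| <= 1 the inputs can be fully interleaved so that every adjacent pair in the merged output comes from different arrays. Then each of the 921 adjacent pairs must be directly compared, or the algorithm cannot determine their relative order. Standard merge meets this bound.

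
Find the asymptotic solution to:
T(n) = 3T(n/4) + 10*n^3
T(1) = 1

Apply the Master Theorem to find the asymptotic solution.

a=3, b=4, f(n)=10*n^3. log_4(3) = 0.7925 < 3. Case 3: T(n) = O(n^3).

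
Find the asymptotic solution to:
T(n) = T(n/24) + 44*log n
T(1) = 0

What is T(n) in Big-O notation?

Each of the log_24(n) levels adds O(log n). T(n) = O(log^2 n).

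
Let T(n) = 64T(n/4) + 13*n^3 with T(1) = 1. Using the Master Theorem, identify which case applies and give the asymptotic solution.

a=64, b=4, f(n)=13*n^3.
log_4(64) = 3, so n^(log_b(a)) = n^3.
f(n) = Theta(n^3), so Case 2 applies.
T(n) = Theta(n^3 log n).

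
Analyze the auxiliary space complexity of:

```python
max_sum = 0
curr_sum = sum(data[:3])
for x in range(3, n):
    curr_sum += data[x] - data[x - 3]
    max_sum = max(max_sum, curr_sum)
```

Space complexity: O(1).
Only a constant amount of auxiliary storage is used; nothing grows with n.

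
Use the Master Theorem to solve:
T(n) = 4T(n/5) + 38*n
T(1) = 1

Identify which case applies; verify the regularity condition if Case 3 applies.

a=4, b=5, f(n)=38*n.
log_5(4) = 0.8614 < 1.
f(n) = Omega(n^(0.8614+epsilon)) for some epsilon > 0, so Case 3 is the candidate.
Regularity: a*f(n/b) = 4*38*(n/5)^1 = (4/5)*38*n^1 <= c*f(n) with c = 4/5 < 1. Satisfied.
Case 3: T(n) = Theta(n).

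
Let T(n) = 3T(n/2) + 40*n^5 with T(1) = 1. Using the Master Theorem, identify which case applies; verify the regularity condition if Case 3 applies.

a=3, b=2, f(n)=40*n^5.
log_2(3) = 1.585 < 5.
f(n) = Omega(n^(1.585+epsilon)) for some epsilon > 0, so Case 3 is the candidate.
Regularity: a*f(n/b) = 3*40*(n/2)^5 = (3/32)*40*n^5 <= c*f(n) with c = 3/32 < 1. Satisfied.
Case 3: T(n) = Theta(n^5).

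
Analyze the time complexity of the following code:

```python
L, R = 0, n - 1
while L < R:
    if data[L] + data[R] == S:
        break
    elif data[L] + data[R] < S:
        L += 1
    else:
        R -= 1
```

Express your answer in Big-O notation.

Time complexity: O(n).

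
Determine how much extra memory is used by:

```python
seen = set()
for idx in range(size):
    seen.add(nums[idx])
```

Space complexity: O(n).
Auxiliary storage grows linearly with the input size n in the worst case.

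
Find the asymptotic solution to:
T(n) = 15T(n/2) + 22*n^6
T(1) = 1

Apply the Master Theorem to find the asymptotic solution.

a=15, b=2, f(n)=22*n^6. log_2(15) = 3.907 < 6. Case 3: T(n) = O(n^6).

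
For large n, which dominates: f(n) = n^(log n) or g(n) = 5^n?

g(n) = 5^n grows faster: take logs: log(n^(log n)) = (log n)^2, log(5^n) = n log 5; n dominates (log n)^2.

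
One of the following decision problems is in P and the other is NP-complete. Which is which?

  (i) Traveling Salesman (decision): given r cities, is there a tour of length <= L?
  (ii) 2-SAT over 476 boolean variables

(i) is NP-complete: reduces from Hamiltonian Cycle.
(ii) is P: 2-SAT is solvable in linear time via implication-graph SCCs.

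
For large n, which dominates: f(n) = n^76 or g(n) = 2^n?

g(n) = 2^n grows faster: any exponential with base > 1 dominates every polynomial.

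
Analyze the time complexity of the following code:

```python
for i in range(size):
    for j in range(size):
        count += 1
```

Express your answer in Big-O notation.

Time complexity: O(n^2).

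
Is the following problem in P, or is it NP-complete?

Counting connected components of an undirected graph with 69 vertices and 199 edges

This problem is in P: BFS/DFS visits each vertex and edge once: O(V+E).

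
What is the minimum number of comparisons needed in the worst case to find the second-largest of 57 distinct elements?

Lower bound: finding the max needs 57-1 comparisons. By the adversary weight-doubling argument, the max must personally win >= ceil(log_2(57)) = 6 comparisons; the 2nd-largest is among those 6 losers, needing 6-1 more comparisons. Total >= 57-1 + 6-1 = 61. A balanced knockout tournament achieves this.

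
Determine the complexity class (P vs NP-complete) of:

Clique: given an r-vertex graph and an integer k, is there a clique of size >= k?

This problem is NP-complete: complement of Independent Set / Vertex Cover (with k part of the input).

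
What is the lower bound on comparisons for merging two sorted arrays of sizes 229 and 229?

Adversary argument: with sizes 229 and 229 (differing by at most 1), interleave the two arrays so that every consecutive pair in the output comes from different inputs. Then each of the 457 adjacent output pairs must be directly compared, or the algorithm cannot determine their relative order. So 457 comparisons are necessary; standard merge achieves this.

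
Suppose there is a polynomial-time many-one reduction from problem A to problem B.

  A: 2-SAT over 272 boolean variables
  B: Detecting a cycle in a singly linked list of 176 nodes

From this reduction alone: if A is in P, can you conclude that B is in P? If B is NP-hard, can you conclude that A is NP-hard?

A poly-time reduction A <=_p B transfers tractability DOWN (B easy => A easy) and hardness UP (A hard => B hard), not the reverse.
From A in P, the reduction alone does NOT give B in P: any problem in P trivially reduces to SAT, yet SAT is not known to be in P.
From B NP-hard, the reduction alone does NOT give A NP-hard: again, easy problems reduce to hard ones.
(Here in fact A is P and B is P.)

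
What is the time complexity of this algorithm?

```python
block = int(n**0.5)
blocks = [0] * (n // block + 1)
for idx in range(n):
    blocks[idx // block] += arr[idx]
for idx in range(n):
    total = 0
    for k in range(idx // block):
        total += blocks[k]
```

Time complexity: O(n * sqrt(n)).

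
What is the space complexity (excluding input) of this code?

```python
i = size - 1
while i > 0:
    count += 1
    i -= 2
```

Space complexity: O(1).
Only a constant amount of auxiliary storage is used; nothing grows with n.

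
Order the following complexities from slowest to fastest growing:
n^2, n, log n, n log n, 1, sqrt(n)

Ordered by growth rate: 1 < log n < sqrt(n) < n < n log n < n^2.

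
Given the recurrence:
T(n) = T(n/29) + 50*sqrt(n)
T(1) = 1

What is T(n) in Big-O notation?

Each level contributes sqrt(n/29^k). Geometric series with ratio 1/sqrt(29) < 1 sums to O(sqrt(n)).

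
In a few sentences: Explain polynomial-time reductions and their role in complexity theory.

A poly-time reduction from A to B transforms any instance of A into an instance of B in polynomial time. If A reduces to B and B is in P, then A is in P. If A is NP-hard and A reduces to B, then B is NP-hard. Reductions transfer hardness upward and tractability downward.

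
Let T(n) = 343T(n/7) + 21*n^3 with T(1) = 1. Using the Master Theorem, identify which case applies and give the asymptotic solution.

a=343, b=7, f(n)=21*n^3.
log_7(343) = 3, so n^(log_b(a)) = n^3.
f(n) = Theta(n^3), so Case 2 applies.
T(n) = Theta(n^3 log n).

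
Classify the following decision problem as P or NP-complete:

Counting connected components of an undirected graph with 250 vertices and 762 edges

This problem is in P: BFS/DFS visits each vertex and edge once: O(V+E).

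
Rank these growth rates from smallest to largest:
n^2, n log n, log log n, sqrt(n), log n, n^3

Ordered by growth rate: log log n < log n < sqrt(n) < n log n < n^2 < n^3.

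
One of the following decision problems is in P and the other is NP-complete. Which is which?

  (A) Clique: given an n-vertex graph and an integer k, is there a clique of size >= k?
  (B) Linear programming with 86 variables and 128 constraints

(A) is NP-complete: complement of Independent Set / Vertex Cover (with k part of the input).
(B) is P: the ellipsoid and interior-point methods run in polynomial time.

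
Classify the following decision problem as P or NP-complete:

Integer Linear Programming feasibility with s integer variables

This problem is NP-complete: ILP feasibility is NP-complete (LP relaxation is in P).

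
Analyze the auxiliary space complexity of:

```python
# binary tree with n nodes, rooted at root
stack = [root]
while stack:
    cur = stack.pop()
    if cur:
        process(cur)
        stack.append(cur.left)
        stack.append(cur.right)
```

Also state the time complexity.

Space complexity: O(n).
Auxiliary storage grows linearly with the input size n in the worst case.
Time complexity: O(n).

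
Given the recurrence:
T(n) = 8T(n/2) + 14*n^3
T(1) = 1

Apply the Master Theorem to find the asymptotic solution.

a=8, b=2, f(n)=14*n^3. log_2(8) = 3. Case 2: T(n) = O(n^3 log n).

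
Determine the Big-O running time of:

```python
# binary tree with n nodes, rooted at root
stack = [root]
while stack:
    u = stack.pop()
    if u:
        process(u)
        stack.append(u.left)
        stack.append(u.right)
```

Time complexity: O(n).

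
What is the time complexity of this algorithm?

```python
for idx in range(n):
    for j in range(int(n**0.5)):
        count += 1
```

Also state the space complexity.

Time complexity: O(n * sqrt(n)).
Space complexity: O(1).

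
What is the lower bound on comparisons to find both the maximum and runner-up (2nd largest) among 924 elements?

Lower bound: finding the max needs 924-1 comparisons. By an adversary weight-doubling argument, the maximum element must personally win at least ceil(log_2(924)) = 10 comparisons in any correct algorithm. The 2nd largest is among those 10 direct losers, and distinguishing it requires 10-1 more comparisons. Total >= 924-1 + 10-1 = 932. A balanced tournament achieves this bound exactly.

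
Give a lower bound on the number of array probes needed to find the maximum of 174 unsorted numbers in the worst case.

Adversary: any unprobed cell could hold a value larger than everything seen so far. If fewer than 174 cells are probed, the adversary places the max in an unprobed cell. So all 174 cells must be examined; together with 174-1 comparisons this is tight.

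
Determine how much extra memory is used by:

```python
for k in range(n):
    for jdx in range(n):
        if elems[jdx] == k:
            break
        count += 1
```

Space complexity: O(1).
Only a constant amount of auxiliary storage is used; nothing grows with n.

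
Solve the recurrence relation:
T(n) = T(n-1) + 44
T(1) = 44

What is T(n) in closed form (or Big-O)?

Unrolling: T(n) = T(n-1) + 44 = T(n-2) + 2*44 = ... = T(1) + (n-1)*44 = 44 + (n-1)*44 = 44n.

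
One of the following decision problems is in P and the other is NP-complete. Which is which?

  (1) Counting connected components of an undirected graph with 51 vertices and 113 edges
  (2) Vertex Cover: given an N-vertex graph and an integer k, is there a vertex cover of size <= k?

(1) is P: BFS/DFS visits each vertex and edge once: O(V+E).
(2) is NP-complete: one of Karp's 21 NP-complete problems (with k part of the input; for any fixed constant k it is in P).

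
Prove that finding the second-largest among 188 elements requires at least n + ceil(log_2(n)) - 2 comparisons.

Lower bound (adversary): identifying the maximum requires 188-1 comparisons (each eliminates one candidate). Assign weight 1 to each element; on each comparison the adversary lets the heavier side win and gives it the loser's weight. The max ends with weight 188, but each comparison it wins at most doubles its weight, so the max must win >= ceil(log_2(188)) = 8 comparisons. The second-largest is one of those 8 direct losers to the max, and identifying which one is largest needs >= 8-1 further comparisons. Total >= 188-1 + 8-1 = 194.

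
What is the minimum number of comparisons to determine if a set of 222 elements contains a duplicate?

Determining if 222 elements are all distinct requires Omega(n log n) comparisons in the comparison model. This follows from the element distinctness lower bound.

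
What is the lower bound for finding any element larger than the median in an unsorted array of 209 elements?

To find an element larger than the median of 209 elements, we must see Omega(n) elements. Without seeing enough elements, an adversary can make any unseen element the median.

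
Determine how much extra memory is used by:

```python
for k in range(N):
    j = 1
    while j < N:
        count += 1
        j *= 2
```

Space complexity: O(1).
Only a constant amount of auxiliary storage is used; nothing grows with n.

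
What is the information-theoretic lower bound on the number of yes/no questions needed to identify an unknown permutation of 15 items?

There are 15! = 1307674368000 permutations. Each yes/no question gives at most 1 bit, so at least ceil(log_2(1307674368000)) = 41 questions are needed.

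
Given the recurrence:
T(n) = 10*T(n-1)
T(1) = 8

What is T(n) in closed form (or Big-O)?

Each step multiplies by 10. T(n) = T(1)*10^(n-1) = 8*10^(n-1).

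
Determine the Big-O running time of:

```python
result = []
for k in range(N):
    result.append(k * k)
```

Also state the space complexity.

Time complexity: O(n).
Space complexity: O(n).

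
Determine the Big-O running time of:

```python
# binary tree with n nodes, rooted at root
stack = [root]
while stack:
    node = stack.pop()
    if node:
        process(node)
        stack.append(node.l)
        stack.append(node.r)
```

Time complexity: O(n).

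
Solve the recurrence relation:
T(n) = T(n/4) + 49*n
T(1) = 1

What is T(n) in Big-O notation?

Geometric series: 49*n*(1 + 1/4 + 1/4^2 + ...) = O(n). T(n) = O(n).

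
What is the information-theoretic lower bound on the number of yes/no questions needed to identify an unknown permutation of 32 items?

There are 32! = 263130836933693530167218012160000000 permutations. Each yes/no question gives at most 1 bit, so at least ceil(log_2(263130836933693530167218012160000000)) = 118 questions are needed.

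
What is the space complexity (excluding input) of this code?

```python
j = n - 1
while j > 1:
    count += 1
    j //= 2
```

Space complexity: O(1).
Only a constant amount of auxiliary storage is used; nothing grows with n.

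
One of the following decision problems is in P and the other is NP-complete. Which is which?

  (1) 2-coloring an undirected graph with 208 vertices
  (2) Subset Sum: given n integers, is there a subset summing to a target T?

(1) is P: 2-coloring is bipartiteness testing via BFS, O(V+E).
(2) is NP-complete: one of Karp's 21 NP-complete problems.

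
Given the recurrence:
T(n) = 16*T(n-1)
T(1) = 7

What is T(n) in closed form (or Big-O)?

Each step multiplies by 16. T(n) = T(1)*16^(n-1) = 7*16^(n-1).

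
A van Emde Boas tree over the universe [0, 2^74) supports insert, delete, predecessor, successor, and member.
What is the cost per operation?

vEB recursively partitions [0, 18889465931478580854784) into sqrt(u) clusters of size sqrt(u). Each operation recurses into either one cluster or the summary, never both: T(u) = T(sqrt(u)) + O(1) => T(u) = O(log log u) = O(log 74). This is worst-case, not just amortized.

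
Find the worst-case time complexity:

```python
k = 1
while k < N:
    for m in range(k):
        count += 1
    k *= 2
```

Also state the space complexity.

Time complexity: O(n).
Space complexity: O(1).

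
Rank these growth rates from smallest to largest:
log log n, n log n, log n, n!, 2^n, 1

Ordered by growth rate: 1 < log log n < log n < n log n < 2^n < n!.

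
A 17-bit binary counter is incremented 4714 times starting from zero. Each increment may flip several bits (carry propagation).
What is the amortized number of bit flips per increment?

Bit i flips on every 2^i-th increment, so over 4714 increments bit i flips floor(4714/2^i) times. Summing over i: total flips < 2 * 4714. Amortized: < 2 = O(1) per increment.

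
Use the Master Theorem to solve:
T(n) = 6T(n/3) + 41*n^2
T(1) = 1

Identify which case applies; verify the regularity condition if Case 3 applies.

a=6, b=3, f(n)=41*n^2.
log_3(6) = 1.631 < 2.
f(n) = Omega(n^(1.631+epsilon)) for some epsilon > 0, so Case 3 is the candidate.
Regularity: a*f(n/b) = 6*41*(n/3)^2 = (6/9)*41*n^2 <= c*f(n) with c = 6/9 < 1. Satisfied.
Case 3: T(n) = Theta(n^2).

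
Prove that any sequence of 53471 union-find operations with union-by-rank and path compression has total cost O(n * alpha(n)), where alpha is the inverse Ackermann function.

Using Tarjan's analysis with rank-based potential function. Union-by-rank keeps tree height O(log n). Path compression flattens paths during find. For n = 53471 operations, total cost is O(n * alpha(n)), effectively O(n) since alpha grows incredibly slowly.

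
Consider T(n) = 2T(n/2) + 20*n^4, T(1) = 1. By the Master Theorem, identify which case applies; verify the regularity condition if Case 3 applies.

a=2, b=2, f(n)=20*n^4.
log_2(2) = 1 < 4.
f(n) = Omega(n^(1+epsilon)) for some epsilon > 0, so Case 3 is the candidate.
Regularity: a*f(n/b) = 2*20*(n/2)^4 = (2/16)*20*n^4 <= c*f(n) with c = 2/16 < 1. Satisfied.
Case 3: T(n) = Theta(n^4).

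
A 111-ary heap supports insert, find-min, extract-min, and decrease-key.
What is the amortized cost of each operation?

The 111-ary heap has height O(log_111 n). Insert sifts up: O(log_111 n). Find-min reads the root: O(1). Extract-min sifts down comparing 111 children per level: O(111 * log_111 n). Decrease-key sifts up: O(log_111 n).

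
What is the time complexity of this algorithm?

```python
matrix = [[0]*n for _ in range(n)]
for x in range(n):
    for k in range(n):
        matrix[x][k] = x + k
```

Time complexity: O(n^2).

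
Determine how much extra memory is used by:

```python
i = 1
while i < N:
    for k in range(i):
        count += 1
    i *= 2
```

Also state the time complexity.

Space complexity: O(1).
Only a constant amount of auxiliary storage is used; nothing grows with n.
Time complexity: O(n).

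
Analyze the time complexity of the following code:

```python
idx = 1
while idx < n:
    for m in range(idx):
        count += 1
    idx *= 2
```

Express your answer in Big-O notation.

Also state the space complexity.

Time complexity: O(n).
Space complexity: O(1).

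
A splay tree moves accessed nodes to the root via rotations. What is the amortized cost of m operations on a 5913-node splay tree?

Using a potential function Phi = sum of log(size of subtree) for each node, each splay operation has amortized cost O(log n) where n = 5913. Bad individual operations (O(n)) are offset by decreased potential.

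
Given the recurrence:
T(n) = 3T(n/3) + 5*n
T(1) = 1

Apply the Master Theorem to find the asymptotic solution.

a=3, b=3, f(n)=5*n. log_3(3) = 1. Case 2: T(n) = O(n log n).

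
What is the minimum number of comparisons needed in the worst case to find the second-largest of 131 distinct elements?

Lower bound: finding the max needs 131-1 comparisons. By the adversary weight-doubling argument, the max must personally win >= ceil(log_2(131)) = 8 comparisons; the 2nd-largest is among those 8 losers, needing 8-1 more comparisons. Total >= 131-1 + 8-1 = 137. A balanced knockout tournament achieves this.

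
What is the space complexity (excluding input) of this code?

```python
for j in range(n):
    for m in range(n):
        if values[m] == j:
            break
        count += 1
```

Space complexity: O(1).
Only a constant amount of auxiliary storage is used; nothing grows with n.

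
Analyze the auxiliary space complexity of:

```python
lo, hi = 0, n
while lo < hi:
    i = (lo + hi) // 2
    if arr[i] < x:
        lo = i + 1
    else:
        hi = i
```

Space complexity: O(1).
Only a constant amount of auxiliary storage is used; nothing grows with n.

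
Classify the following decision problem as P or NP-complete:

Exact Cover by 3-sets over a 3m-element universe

This problem is NP-complete: one of Karp's 21 NP-complete problems.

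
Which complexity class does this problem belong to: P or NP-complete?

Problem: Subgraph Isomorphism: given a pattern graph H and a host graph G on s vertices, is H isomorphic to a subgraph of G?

This problem is NP-complete: generalizes Clique and Hamiltonian Path (pattern size is part of the input).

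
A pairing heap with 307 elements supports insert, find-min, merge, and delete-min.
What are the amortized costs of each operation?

Pairing heaps are self-adjusting heap-ordered trees. Insert and merge link two roots: O(1). Find-min reads the root: O(1). Delete-min removes the root, then pairs children in two passes; amortized cost is O(log 307) = O(log n).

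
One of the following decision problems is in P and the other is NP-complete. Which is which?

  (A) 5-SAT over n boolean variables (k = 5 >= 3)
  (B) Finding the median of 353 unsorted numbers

(A) is NP-complete: 3-SAT is NP-complete (Cook-Levin); k-SAT for k>=3 reduces from 3-SAT.
(B) is P: linear-time selection (median-of-medians) runs in O(n).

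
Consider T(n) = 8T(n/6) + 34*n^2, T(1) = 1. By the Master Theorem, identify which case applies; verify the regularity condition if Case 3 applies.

a=8, b=6, f(n)=34*n^2.
log_6(8) = 1.161 < 2.
f(n) = Omega(n^(1.161+epsilon)) for some epsilon > 0, so Case 3 is the candidate.
Regularity: a*f(n/b) = 8*34*(n/6)^2 = (8/36)*34*n^2 <= c*f(n) with c = 8/36 < 1. Satisfied.
Case 3: T(n) = Theta(n^2).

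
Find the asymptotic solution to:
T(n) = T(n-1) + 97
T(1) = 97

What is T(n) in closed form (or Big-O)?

Unrolling: T(n) = T(n-1) + 97 = T(n-2) + 2*97 = ... = T(1) + (n-1)*97 = 97 + (n-1)*97 = 97n.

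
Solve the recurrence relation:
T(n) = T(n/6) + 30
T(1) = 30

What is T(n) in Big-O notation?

Each step divides n by 6 and adds 30. After log_6(n) steps, T(n) = O(log n).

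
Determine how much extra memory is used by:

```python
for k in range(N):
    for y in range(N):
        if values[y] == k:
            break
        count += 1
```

Space complexity: O(1).
Only a constant amount of auxiliary storage is used; nothing grows with n.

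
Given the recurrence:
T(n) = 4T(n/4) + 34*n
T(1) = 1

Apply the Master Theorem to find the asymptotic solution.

a=4, b=4, f(n)=34*n. log_4(4) = 1. Case 2: T(n) = O(n log n).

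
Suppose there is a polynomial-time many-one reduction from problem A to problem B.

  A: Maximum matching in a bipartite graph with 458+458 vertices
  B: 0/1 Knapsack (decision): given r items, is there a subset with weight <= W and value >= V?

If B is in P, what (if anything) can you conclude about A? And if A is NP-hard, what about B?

A poly-time reduction A <=_p B means any A-instance can be transformed to a B-instance in poly time.
If B is in P: compose the reduction with B's poly-time algorithm to solve A in poly time, so A is in P.
If A is NP-hard: every NP problem reduces to A, which reduces to B; composing reductions, every NP problem reduces to B, so B is NP-hard.
(Here in fact A is P and B is NP-complete.)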